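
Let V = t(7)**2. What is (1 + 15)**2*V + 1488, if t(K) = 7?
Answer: 14032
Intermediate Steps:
V = 49 (V = 7**2 = 49)
(1 + 15)**2*V + 1488 = (1 + 15)**2*49 + 1488 = 16**2*49 + 1488 = 256*49 + 1488 = 12544 + 1488 = 14032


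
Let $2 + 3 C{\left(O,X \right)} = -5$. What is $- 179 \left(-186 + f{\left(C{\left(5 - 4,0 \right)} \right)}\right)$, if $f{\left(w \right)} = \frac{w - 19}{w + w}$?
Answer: $\frac{227330}{7} \approx 32476.0$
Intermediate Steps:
$C{\left(O,X \right)} = - \frac{7}{3}$ ($C{\left(O,X \right)} = - \frac{2}{3} + \frac{1}{3} \left(-5\right) = - \frac{2}{3} - \frac{5}{3} = - \frac{7}{3}$)
$f{\left(w \right)} = \frac{-19 + w}{2 w}$
$- 179 \left(-186 + f{\left(C{\left(5 - 4,0 \right)} \right)}\right) = - 179 \left(-186 + \frac{-19 - \frac{7}{3}}{2 \left(- \frac{7}{3}\right)}\right) = - 179 \left(-186 + \frac{1}{2} \left(- \frac{3}{7}\right) \left(- \frac{64}{3}\right)\right) = - 179 \left(-186 + \frac{32}{7}\right) = \left(-179\right) \left(- \frac{1270}{7}\right) = \frac{227330}{7}$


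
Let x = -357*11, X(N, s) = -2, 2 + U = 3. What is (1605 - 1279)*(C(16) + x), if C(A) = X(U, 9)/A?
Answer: -5120971/4 ≈ -1.2802e+6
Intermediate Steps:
U = 1 (U = -2 + 3 = 1)
x = -3927
C(A) = -2/A
(1605 - 1279)*(C(16) + x) = (1605 - 1279)*(-2/16 - 3927) = 326*(-2*1/16 - 3927) = 326*(-1/8 - 3927) = 326*(-31417/8) = -5120971/4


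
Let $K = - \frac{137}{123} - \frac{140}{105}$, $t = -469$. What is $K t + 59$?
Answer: $\frac{148426}{123} \approx 1206.7$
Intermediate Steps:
$K = - \frac{301}{123}$ ($K = \left(-137\right) \frac{1}{123} - \frac{4}{3} = - \frac{137}{123} - \frac{4}{3} = - \frac{301}{123} \approx -2.4472$)
$K t + 59 = \left(- \frac{301}{123}\right) \left(-469\right) + 59 = \frac{141169}{123} + 59 = \frac{148426}{123}$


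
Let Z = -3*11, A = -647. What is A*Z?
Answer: 21351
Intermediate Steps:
Z = -33
A*Z = -647*(-33) = 21351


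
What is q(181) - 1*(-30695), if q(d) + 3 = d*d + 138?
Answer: 63591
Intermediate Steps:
q(d) = 135 + d² (q(d) = -3 + (d*d + 138) = -3 + (d² + 138) = -3 + (138 + d²) = 135 + d²)
q(181) - 1*(-30695) = (135 + 181²) - 1*(-30695) = (135 + 32761) + 30695 = 32896 + 30695 = 63591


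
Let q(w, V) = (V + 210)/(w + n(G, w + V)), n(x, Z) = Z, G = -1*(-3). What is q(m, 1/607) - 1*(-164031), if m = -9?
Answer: 94311116/575 ≈ 1.6402e+5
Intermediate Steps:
G = 3
q(w, V) = (210 + V)/(V + 2*w) (q(w, V) = (V + 210)/(w + (w + V)) = (210 + V)/(w + (V + w)) = (210 + V)/(V + 2*w))
q(m, 1/607) - 1*(-164031) = (210 + 1/607)/(1/607 + 2*(-9)) - 1*(-164031) = (210 + 1/607)/(1/607 - 18) + 164031 = (127471/607)/(-10925/607) + 164031 = -607/10925*127471/607 + 164031 = -6709/575 + 164031 = 94311116/575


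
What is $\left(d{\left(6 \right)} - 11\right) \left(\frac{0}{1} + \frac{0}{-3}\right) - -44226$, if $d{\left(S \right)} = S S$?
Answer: $44226$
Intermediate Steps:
$d{\left(S \right)} = S^{2}$
$\left(d{\left(6 \right)} - 11\right) \left(\frac{0}{1} + \frac{0}{-3}\right) - -44226 = \left(6^{2} - 11\right) \left(\frac{0}{1} + \frac{0}{-3}\right) - -44226 = \left(36 - 11\right) \left(0 \cdot 1 + 0 \left(- \frac{1}{3}\right)\right) + 44226 = 25 \left(0 + 0\right) + 44226 = 25 \cdot 0 + 44226 = 0 + 44226 = 44226$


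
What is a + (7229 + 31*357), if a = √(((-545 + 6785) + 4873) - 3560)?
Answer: 18296 + √7553 ≈ 18383.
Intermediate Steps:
a = √7553 (a = √((6240 + 4873) - 3560) = √(11113 - 3560) = √7553 ≈ 86.908)
a + (7229 + 31*357) = √7553 + (7229 + 31*357) = √7553 + (7229 + 11067) = √7553 + 18296 = 18296 + √7553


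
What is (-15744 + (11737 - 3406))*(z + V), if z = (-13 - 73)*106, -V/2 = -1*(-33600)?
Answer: 565730508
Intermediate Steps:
V = -67200 (V = -(-2)*(-33600) = -2*33600 = -67200)
z = -9116 (z = -86*106 = -9116)
(-15744 + (11737 - 3406))*(z + V) = (-15744 + (11737 - 3406))*(-9116 - 67200) = (-15744 + 8331)*(-76316) = -7413*(-76316) = 565730508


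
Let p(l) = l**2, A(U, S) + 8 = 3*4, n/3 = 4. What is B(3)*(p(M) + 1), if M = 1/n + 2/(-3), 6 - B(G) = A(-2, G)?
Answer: 193/72 ≈ 2.6806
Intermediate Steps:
n = 12 (n = 3*4 = 12)
A(U, S) = 4 (A(U, S) = -8 + 3*4 = -8 + 12 = 4)
B(G) = 2 (B(G) = 6 - 1*4 = 6 - 4 = 2)
M = -7/12 (M = 1/12 + 2/(-3) = 1*(1/12) + 2*(-1/3) = 1/12 - 2/3 = -7/12 ≈ -0.58333)
B(3)*(p(M) + 1) = 2*((-7/12)**2 + 1) = 2*(49/144 + 1) = 2*(193/144) = 193/72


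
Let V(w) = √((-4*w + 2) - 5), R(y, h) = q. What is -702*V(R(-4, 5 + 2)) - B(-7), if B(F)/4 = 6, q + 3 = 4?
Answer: -24 - 702*I*√7 ≈ -24.0 - 1857.3*I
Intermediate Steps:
q = 1 (q = -3 + 4 = 1)
B(F) = 24 (B(F) = 4*6 = 24)
R(y, h) = 1
V(w) = √(-3 - 4*w) (V(w) = √((2 - 4*w) - 5) = √(-3 - 4*w))
-702*V(R(-4, 5 + 2)) - B(-7) = -702*√(-3 - 4*1) - 1*24 = -702*√(-3 - 4) - 24 = -702*I*√7 - 24 = -24 - 702*I*√7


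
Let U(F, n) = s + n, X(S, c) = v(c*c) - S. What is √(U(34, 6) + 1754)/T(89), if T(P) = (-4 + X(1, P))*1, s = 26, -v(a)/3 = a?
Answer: -√1786/23768 ≈ -0.0017781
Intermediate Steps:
v(a) = -3*a
X(S, c) = -S - 3*c² (X(S, c) = -3*c*c - S = -3*c² - S = -S - 3*c²)
U(F, n) = 26 + n
T(P) = -5 - 3*P² (T(P) = (-4 + (-1*1 - 3*P²))*1 = (-4 + (-1 - 3*P²))*1 = (-5 - 3*P²)*1 = -5 - 3*P²)
√(U(34, 6) + 1754)/T(89) = √((26 + 6) + 1754)/(-5 - 3*89²) = √(32 + 1754)/(-5 - 3*7921) = √1786/(-5 - 23763) = √1786/(-23768) = √1786*(-1/23768) = -√1786/23768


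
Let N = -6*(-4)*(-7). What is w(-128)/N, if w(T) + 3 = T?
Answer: 131/168 ≈ 0.77976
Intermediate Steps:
N = -168 (N = 24*(-7) = -168)
w(T) = -3 + T
w(-128)/N = (-3 - 128)/(-168) = -131*(-1/168) = 131/168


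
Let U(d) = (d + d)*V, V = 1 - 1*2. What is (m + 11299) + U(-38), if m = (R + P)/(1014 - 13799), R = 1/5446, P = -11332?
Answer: 792070090321/69627110 ≈ 11376.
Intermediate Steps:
V = -1 (V = 1 - 2 = -1)
U(d) = -2*d (U(d) = (d + d)*(-1) = (2*d)*(-1) = -2*d)
R = 1/5446 ≈ 0.00018362
m = 61714071/69627110 (m = (1/5446 - 11332)/(1014 - 13799) = -61714071/5446/(-12785) = -61714071/5446*(-1/12785) = 61714071/69627110 ≈ 0.88635)
(m + 11299) + U(-38) = (61714071/69627110 + 11299) - 2*(-38) = 786778429961/69627110 + 76 = 792070090321/69627110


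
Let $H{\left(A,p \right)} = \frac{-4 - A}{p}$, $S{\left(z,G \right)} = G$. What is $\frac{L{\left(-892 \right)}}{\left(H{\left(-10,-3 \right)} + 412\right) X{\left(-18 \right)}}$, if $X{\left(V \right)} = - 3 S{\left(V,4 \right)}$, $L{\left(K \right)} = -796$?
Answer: $\frac{199}{1230} \approx 0.16179$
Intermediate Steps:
$H{\left(A,p \right)} = \frac{-4 - A}{p}$
$X{\left(V \right)} = -12$ ($X{\left(V \right)} = \left(-3\right) 4 = -12$)
$\frac{L{\left(-892 \right)}}{\left(H{\left(-10,-3 \right)} + 412\right) X{\left(-18 \right)}} = - \frac{796}{\left(\frac{-4 - -10}{-3} + 412\right) \left(-12\right)} = - \frac{796}{\left(- \frac{-4 + 10}{3} + 412\right) \left(-12\right)} = - \frac{796}{\left(\left(- \frac{1}{3}\right) 6 + 412\right) \left(-12\right)} = - \frac{796}{\left(-2 + 412\right) \left(-12\right)} = - \frac{796}{410 \left(-12\right)} = - \frac{796}{-4920} = \left(-796\right) \left(- \frac{1}{4920}\right) = \frac{199}{1230}$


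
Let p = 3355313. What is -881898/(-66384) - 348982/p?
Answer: 489312833831/37123183032 ≈ 13.181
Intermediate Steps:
-881898/(-66384) - 348982/p = -881898/(-66384) - 348982/3355313 = -881898*(-1/66384) - 348982*1/3355313 = 146983/11064 - 348982/3355313 = 489312833831/37123183032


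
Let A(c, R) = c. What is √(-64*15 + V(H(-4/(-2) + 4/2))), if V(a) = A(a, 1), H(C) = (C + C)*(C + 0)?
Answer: 4*I*√58 ≈ 30.463*I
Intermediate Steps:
H(C) = 2*C² (H(C) = (2*C)*C = 2*C²)
V(a) = a
√(-64*15 + V(H(-4/(-2) + 4/2))) = √(-64*15 + 2*(-4/(-2) + 4/2)²) = √(-960 + 2*(-4*(-½) + 4*(½))²) = √(-960 + 2*(2 + 2)²) = √(-960 + 2*4²) = √(-960 + 2*16) = √(-960 + 32) = √(-928) = 4*I*√58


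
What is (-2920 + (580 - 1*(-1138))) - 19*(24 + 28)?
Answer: -2190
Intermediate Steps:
(-2920 + (580 - 1*(-1138))) - 19*(24 + 28) = (-2920 + (580 + 1138)) - 19*52 = (-2920 + 1718) - 988 = -1202 - 988 = -2190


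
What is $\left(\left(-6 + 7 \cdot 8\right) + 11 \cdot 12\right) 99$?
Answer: $18018$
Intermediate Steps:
$\left(\left(-6 + 7 \cdot 8\right) + 11 \cdot 12\right) 99 = \left(\left(-6 + 56\right) + 132\right) 99 = \left(50 + 132\right) 99 = 182 \cdot 99 = 18018$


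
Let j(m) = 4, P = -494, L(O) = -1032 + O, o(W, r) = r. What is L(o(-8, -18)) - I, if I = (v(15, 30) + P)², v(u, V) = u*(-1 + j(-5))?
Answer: -202651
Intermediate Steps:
v(u, V) = 3*u (v(u, V) = u*(-1 + 4) = u*3 = 3*u)
I = 201601 (I = (3*15 - 494)² = (45 - 494)² = (-449)² = 201601)
L(o(-8, -18)) - I = (-1032 - 18) - 1*201601 = -1050 - 201601 = -202651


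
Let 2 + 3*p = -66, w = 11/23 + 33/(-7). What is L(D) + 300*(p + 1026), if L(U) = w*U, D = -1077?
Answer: 49195514/161 ≈ 3.0556e+5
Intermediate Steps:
w = -682/161 (w = 11*(1/23) + 33*(-⅐) = 11/23 - 33/7 = -682/161 ≈ -4.2360)
L(U) = -682*U/161
p = -68/3 (p = -⅔ + (⅓)*(-66) = -⅔ - 22 = -68/3 ≈ -22.667)
L(D) + 300*(p + 1026) = -682/161*(-1077) + 300*(-68/3 + 1026) = 734514/161 + 300*(3010/3) = 734514/161 + 301000 = 49195514/161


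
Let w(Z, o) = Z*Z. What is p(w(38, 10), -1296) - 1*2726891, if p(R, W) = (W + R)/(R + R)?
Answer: -1968815265/722 ≈ -2.7269e+6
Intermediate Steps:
w(Z, o) = Z²
p(R, W) = (R + W)/(2*R) (p(R, W) = (R + W)/((2*R)) = (R + W)*(1/(2*R)) = (R + W)/(2*R))
p(w(38, 10), -1296) - 1*2726891 = (38² - 1296)/(2*(38²)) - 1*2726891 = (½)*(1444 - 1296)/1444 - 2726891 = (½)*(1/1444)*148 - 2726891 = 37/722 - 2726891 = -1968815265/722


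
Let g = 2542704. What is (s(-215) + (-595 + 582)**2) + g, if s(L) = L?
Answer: 2542658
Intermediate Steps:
(s(-215) + (-595 + 582)**2) + g = (-215 + (-595 + 582)**2) + 2542704 = (-215 + (-13)**2) + 2542704 = (-215 + 169) + 2542704 = -46 + 2542704 = 2542658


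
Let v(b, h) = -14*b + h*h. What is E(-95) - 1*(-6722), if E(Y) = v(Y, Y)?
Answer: 17077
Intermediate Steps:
v(b, h) = h**2 - 14*b (v(b, h) = -14*b + h**2 = h**2 - 14*b)
E(Y) = Y**2 - 14*Y
E(-95) - 1*(-6722) = -95*(-14 - 95) - 1*(-6722) = -95*(-109) + 6722 = 10355 + 6722 = 17077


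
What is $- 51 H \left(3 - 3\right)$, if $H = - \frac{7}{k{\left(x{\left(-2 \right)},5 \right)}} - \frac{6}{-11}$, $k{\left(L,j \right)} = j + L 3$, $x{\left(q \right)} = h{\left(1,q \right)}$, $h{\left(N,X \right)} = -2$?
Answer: $0$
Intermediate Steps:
$x{\left(q \right)} = -2$
$k{\left(L,j \right)} = j + 3 L$
$H = \frac{83}{11}$ ($H = - \frac{7}{5 + 3 \left(-2\right)} - \frac{6}{-11} = - \frac{7}{5 - 6} - - \frac{6}{11} = - \frac{7}{-1} + \frac{6}{11} = \left(-7\right) \left(-1\right) + \frac{6}{11} = 7 + \frac{6}{11} = \frac{83}{11} \approx 7.5455$)
$- 51 H \left(3 - 3\right) = - 51 \frac{83 \left(3 - 3\right)}{11} = - 51 \cdot \frac{83}{11} \cdot 0 = \left(-51\right) 0 = 0$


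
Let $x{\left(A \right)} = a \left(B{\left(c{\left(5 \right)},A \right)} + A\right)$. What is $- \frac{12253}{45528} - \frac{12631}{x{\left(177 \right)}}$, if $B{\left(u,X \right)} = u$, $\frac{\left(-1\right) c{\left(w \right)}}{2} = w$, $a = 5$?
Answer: $- \frac{585295423}{38015880} \approx -15.396$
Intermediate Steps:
$c{\left(w \right)} = - 2 w$
$x{\left(A \right)} = -50 + 5 A$ ($x{\left(A \right)} = 5 \left(\left(-2\right) 5 + A\right) = 5 \left(-10 + A\right) = -50 + 5 A$)
$- \frac{12253}{45528} - \frac{12631}{x{\left(177 \right)}} = - \frac{12253}{45528} - \frac{12631}{-50 + 5 \cdot 177} = \left(-12253\right) \frac{1}{45528} - \frac{12631}{-50 + 885} = - \frac{12253}{45528} - \frac{12631}{835} = - \frac{585295423}{38015880}$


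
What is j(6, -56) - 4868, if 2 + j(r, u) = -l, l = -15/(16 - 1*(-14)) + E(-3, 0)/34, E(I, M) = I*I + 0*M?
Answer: -82786/17 ≈ -4869.8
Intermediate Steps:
E(I, M) = I² (E(I, M) = I² + 0 = I²)
l = -4/17 (l = -15/(16 - 1*(-14)) + (-3)²/34 = -15/(16 + 14) + 9*(1/34) = -15/30 + 9/34 = -15*1/30 + 9/34 = -½ + 9/34 = -4/17 ≈ -0.23529)
j(r, u) = -30/17 (j(r, u) = -2 - 1*(-4/17) = -2 + 4/17 = -30/17)
j(6, -56) - 4868 = -30/17 - 4868 = -82786/17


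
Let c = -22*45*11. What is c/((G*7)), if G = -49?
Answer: 10890/343 ≈ 31.749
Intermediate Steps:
c = -10890 (c = -990*11 = -10890)
c/((G*7)) = -10890/((-49*7)) = -10890/(-343) = -10890*(-1/343) = 10890/343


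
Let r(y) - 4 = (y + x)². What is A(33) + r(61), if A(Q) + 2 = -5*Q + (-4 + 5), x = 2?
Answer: 3807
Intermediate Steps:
r(y) = 4 + (2 + y)² (r(y) = 4 + (y + 2)² = 4 + (2 + y)²)
A(Q) = -1 - 5*Q (A(Q) = -2 + (-5*Q + (-4 + 5)) = -2 + (-5*Q + 1) = -2 + (1 - 5*Q) = -1 - 5*Q)
A(33) + r(61) = (-1 - 5*33) + (4 + (2 + 61)²) = (-1 - 165) + (4 + 63²) = -166 + (4 + 3969) = -166 + 3973 = 3807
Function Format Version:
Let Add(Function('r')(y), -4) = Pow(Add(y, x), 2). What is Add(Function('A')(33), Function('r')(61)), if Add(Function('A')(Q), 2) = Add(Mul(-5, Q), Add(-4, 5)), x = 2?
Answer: 3807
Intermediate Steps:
Function('r')(y) = Add(4, Pow(Add(2, y), 2)) (Function('r')(y) = Add(4, Pow(Add(y, 2), 2)) = Add(4, Pow(Add(2, y), 2)))
Function('A')(Q) = Add(-1, Mul(-5, Q)) (Function('A')(Q) = Add(-2, Add(Mul(-5, Q), Add(-4, 5))) = Add(-2, Add(Mul(-5, Q), 1)) = Add(-2, Add(1, Mul(-5, Q))) = Add(-1, Mul(-5, Q)))
Add(Function('A')(33), Function('r')(61)) = Add(Add(-1, Mul(-5, 33)), Add(4, Pow(Add(2, 61), 2))) = Add(Add(-1, -165), Add(4, Pow(63, 2))) = Add(-166, Add(4, 3969)) = Add(-166, 3973) = 3807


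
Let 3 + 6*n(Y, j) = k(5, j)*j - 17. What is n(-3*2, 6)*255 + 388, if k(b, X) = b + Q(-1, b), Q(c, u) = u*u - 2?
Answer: 6678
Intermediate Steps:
Q(c, u) = -2 + u² (Q(c, u) = u² - 2 = -2 + u²)
k(b, X) = -2 + b + b² (k(b, X) = b + (-2 + b²) = -2 + b + b²)
n(Y, j) = -10/3 + 14*j/3 (n(Y, j) = -½ + ((-2 + 5 + 5²)*j - 17)/6 = -½ + ((-2 + 5 + 25)*j - 17)/6 = -½ + (28*j - 17)/6 = -½ + (-17 + 28*j)/6 = -½ + (-17/6 + 14*j/3) = -10/3 + 14*j/3)
n(-3*2, 6)*255 + 388 = (-10/3 + (14/3)*6)*255 + 388 = (-10/3 + 28)*255 + 388 = (74/3)*255 + 388 = 6290 + 388 = 6678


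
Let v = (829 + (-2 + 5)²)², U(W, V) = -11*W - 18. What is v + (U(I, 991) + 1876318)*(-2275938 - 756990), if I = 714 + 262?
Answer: -5658120589148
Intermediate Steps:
I = 976
U(W, V) = -18 - 11*W
v = 702244 (v = (829 + 3²)² = (829 + 9)² = 838² = 702244)
v + (U(I, 991) + 1876318)*(-2275938 - 756990) = 702244 + ((-18 - 11*976) + 1876318)*(-2275938 - 756990) = 702244 + ((-18 - 10736) + 1876318)*(-3032928) = 702244 + (-10754 + 1876318)*(-3032928) = 702244 + 1865564*(-3032928) = 702244 - 5658121291392 = -5658120589148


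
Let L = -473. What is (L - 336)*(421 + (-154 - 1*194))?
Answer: -59057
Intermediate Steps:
(L - 336)*(421 + (-154 - 1*194)) = (-473 - 336)*(421 + (-154 - 1*194)) = -809*(421 + (-154 - 194)) = -809*(421 - 348) = -809*73 = -59057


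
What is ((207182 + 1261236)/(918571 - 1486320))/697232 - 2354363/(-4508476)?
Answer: 16642401725291961/31869512795375528 ≈ 0.52220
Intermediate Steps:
((207182 + 1261236)/(918571 - 1486320))/697232 - 2354363/(-4508476) = (1468418/(-567749))*(1/697232) - 2354363*(-1/4508476) = (1468418*(-1/567749))*(1/697232) + 2354363/4508476 = -209774/81107*1/697232 + 2354363/4508476 = -104887/28275197912 + 2354363/4508476 = 16642401725291961/31869512795375528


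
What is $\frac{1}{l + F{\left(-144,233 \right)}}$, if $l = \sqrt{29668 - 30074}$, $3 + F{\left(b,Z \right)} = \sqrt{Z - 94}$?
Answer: $\frac{1}{-3 + \sqrt{139} + i \sqrt{406}} \approx 0.018189 - 0.041695 i$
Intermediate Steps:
$F{\left(b,Z \right)} = -3 + \sqrt{-94 + Z}$ ($F{\left(b,Z \right)} = -3 + \sqrt{Z - 94} = -3 + \sqrt{-94 + Z}$)
$l = i \sqrt{406}$ ($l = \sqrt{-406} = i \sqrt{406} \approx 20.149 i$)
$\frac{1}{l + F{\left(-144,233 \right)}} = \frac{1}{i \sqrt{406} - \left(3 - \sqrt{-94 + 233}\right)} = \frac{1}{i \sqrt{406} - \left(3 - \sqrt{139}\right)} = \frac{1}{-3 + \sqrt{139} + i \sqrt{406}}$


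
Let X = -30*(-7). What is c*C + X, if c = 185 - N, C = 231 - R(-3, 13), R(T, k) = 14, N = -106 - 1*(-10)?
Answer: 61187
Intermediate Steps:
X = 210
N = -96 (N = -106 + 10 = -96)
C = 217 (C = 231 - 1*14 = 231 - 14 = 217)
c = 281 (c = 185 - 1*(-96) = 185 + 96 = 281)
c*C + X = 281*217 + 210 = 60977 + 210 = 61187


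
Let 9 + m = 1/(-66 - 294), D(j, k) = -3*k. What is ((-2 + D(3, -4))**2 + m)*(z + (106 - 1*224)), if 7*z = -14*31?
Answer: -32759/2 ≈ -16380.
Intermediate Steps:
z = -62 (z = (-14*31)/7 = (1/7)*(-434) = -62)
m = -3241/360 (m = -9 + 1/(-66 - 294) = -9 + 1/(-360) = -9 - 1/360 = -3241/360 ≈ -9.0028)
((-2 + D(3, -4))**2 + m)*(z + (106 - 1*224)) = ((-2 - 3*(-4))**2 - 3241/360)*(-62 + (106 - 1*224)) = ((-2 + 12)**2 - 3241/360)*(-62 + (106 - 224)) = (10**2 - 3241/360)*(-62 - 118) = (100 - 3241/360)*(-180) = (32759/360)*(-180) = -32759/2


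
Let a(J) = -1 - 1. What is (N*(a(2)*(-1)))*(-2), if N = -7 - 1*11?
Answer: 72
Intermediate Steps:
a(J) = -2
N = -18 (N = -7 - 11 = -18)
(N*(a(2)*(-1)))*(-2) = -(-36)*(-1)*(-2) = -18*2*(-2) = -36*(-2) = 72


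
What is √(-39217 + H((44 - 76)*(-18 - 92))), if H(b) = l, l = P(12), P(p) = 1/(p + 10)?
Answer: I*√18981006/22 ≈ 198.03*I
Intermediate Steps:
P(p) = 1/(10 + p)
l = 1/22 (l = 1/(10 + 12) = 1/22 ≈ 0.045455)
H(b) = 1/22
√(-39217 + H((44 - 76)*(-18 - 92))) = √(-39217 + 1/22) = √(-862773/22) = I*√18981006/22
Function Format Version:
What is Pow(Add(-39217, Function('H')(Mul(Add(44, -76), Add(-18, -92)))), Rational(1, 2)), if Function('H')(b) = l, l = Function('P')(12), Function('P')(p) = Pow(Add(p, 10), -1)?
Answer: Mul(Rational(1, 22), I, Pow(18981006, Rational(1, 2))) ≈ Mul(198.03, I)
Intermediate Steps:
Function('P')(p) = Pow(Add(10, p), -1)
l = Rational(1, 22) (l = Pow(Add(10, 12), -1) = Pow(22, -1) = Rational(1, 22) ≈ 0.045455)
Function('H')(b) = Rational(1, 22)
Pow(Add(-39217, Function('H')(Mul(Add(44, -76), Add(-18, -92)))), Rational(1, 2)) = Pow(Add(-39217, Rational(1, 22)), Rational(1, 2)) = Pow(Rational(-862773, 22), Rational(1, 2)) = Mul(Rational(1, 22), I, Pow(18981006, Rational(1, 2)))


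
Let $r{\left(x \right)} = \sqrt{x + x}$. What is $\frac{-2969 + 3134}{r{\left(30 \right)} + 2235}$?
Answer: $\frac{24585}{333011} - \frac{22 \sqrt{15}}{333011} \approx 0.07357$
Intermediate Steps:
$r{\left(x \right)} = \sqrt{2} \sqrt{x}$ ($r{\left(x \right)} = \sqrt{2 x} = \sqrt{2} \sqrt{x}$)
$\frac{-2969 + 3134}{r{\left(30 \right)} + 2235} = \frac{-2969 + 3134}{\sqrt{2} \sqrt{30} + 2235} = \frac{165}{2 \sqrt{15} + 2235} = \frac{165}{2235 + 2 \sqrt{15}}$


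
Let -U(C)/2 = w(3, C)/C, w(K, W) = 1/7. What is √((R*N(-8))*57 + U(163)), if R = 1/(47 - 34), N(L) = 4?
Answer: √3858389626/14833 ≈ 4.1877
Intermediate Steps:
w(K, W) = ⅐
R = 1/13 ≈ 0.076923
U(C) = -2/(7*C)
√((R*N(-8))*57 + U(163)) = √(((1/13)*4)*57 - 2/7/163) = √((4/13)*57 - 2/7*1/163) = √(228/13 - 2/1141) = √(260122/14833) = √3858389626/14833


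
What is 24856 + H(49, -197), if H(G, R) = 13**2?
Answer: 25025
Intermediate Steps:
H(G, R) = 169
24856 + H(49, -197) = 24856 + 169 = 25025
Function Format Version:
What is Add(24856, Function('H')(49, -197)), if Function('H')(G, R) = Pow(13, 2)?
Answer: 25025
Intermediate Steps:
Function('H')(G, R) = 169
Add(24856, Function('H')(49, -197)) = Add(24856, 169) = 25025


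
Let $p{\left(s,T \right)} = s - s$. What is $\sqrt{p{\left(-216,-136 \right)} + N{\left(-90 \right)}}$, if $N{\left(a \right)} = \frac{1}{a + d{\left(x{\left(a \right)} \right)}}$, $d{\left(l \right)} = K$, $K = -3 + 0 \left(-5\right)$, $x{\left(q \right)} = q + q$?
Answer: $\frac{i \sqrt{93}}{93} \approx 0.1037 i$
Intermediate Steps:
$x{\left(q \right)} = 2 q$
$K = -3$ ($K = -3 + 0 = -3$)
$p{\left(s,T \right)} = 0$
$d{\left(l \right)} = -3$
$N{\left(a \right)} = \frac{1}{-3 + a}$ ($N{\left(a \right)} = \frac{1}{a - 3} = \frac{1}{-3 + a}$)
$\sqrt{p{\left(-216,-136 \right)} + N{\left(-90 \right)}} = \sqrt{0 + \frac{1}{-3 - 90}} = \sqrt{0 + \frac{1}{-93}} = \sqrt{0 - \frac{1}{93}} = \sqrt{- \frac{1}{93}} = \frac{i \sqrt{93}}{93}$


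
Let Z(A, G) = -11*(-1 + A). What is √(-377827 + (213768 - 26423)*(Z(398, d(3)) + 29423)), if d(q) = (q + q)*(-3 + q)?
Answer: √4693738493 ≈ 68511.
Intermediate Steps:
d(q) = 2*q*(-3 + q) (d(q) = (2*q)*(-3 + q) = 2*q*(-3 + q))
Z(A, G) = 11 - 11*A
√(-377827 + (213768 - 26423)*(Z(398, d(3)) + 29423)) = √(-377827 + (213768 - 26423)*((11 - 11*398) + 29423)) = √(-377827 + 187345*((11 - 4378) + 29423)) = √(-377827 + 187345*(-4367 + 29423)) = √(-377827 + 187345*25056) = √(-377827 + 4694116320) = √4693738493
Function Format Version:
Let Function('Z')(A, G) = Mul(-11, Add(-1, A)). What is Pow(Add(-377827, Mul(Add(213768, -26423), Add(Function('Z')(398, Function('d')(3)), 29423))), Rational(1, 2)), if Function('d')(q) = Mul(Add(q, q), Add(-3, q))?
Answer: Pow(4693738493, Rational(1, 2)) ≈ 68511.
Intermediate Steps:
Function('d')(q) = Mul(2, q, Add(-3, q)) (Function('d')(q) = Mul(Mul(2, q), Add(-3, q)) = Mul(2, q, Add(-3, q)))
Function('Z')(A, G) = Add(11, Mul(-11, A))
Pow(Add(-377827, Mul(Add(213768, -26423), Add(Function('Z')(398, Function('d')(3)), 29423))), Rational(1, 2)) = Pow(Add(-377827, Mul(Add(213768, -26423), Add(Add(11, Mul(-11, 398)), 29423))), Rational(1, 2)) = Pow(Add(-377827, Mul(187345, Add(Add(11, -4378), 29423))), Rational(1, 2)) = Pow(Add(-377827, Mul(187345, Add(-4367, 29423))), Rational(1, 2)) = Pow(Add(-377827, Mul(187345, 25056)), Rational(1, 2)) = Pow(Add(-377827, 4694116320), Rational(1, 2)) = Pow(4693738493, Rational(1, 2))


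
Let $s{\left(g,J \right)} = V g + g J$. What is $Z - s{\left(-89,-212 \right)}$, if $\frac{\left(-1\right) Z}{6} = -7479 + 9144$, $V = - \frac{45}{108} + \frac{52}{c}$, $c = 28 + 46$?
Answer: $- \frac{12801649}{444} \approx -28833.0$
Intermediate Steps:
$c = 74$
$V = \frac{127}{444}$ ($V = - \frac{45}{108} + \frac{52}{74} = \left(-45\right) \frac{1}{108} + 52 \cdot \frac{1}{74} = - \frac{5}{12} + \frac{26}{37} = \frac{127}{444} \approx 0.28604$)
$Z = -9990$ ($Z = - 6 \left(-7479 + 9144\right) = \left(-6\right) 1665 = -9990$)
$s{\left(g,J \right)} = \frac{127 g}{444} + J g$ ($s{\left(g,J \right)} = \frac{127 g}{444} + g J = \frac{127 g}{444} + J g$)
$Z - s{\left(-89,-212 \right)} = -9990 - \frac{1}{444} \left(-89\right) \left(127 + 444 \left(-212\right)\right) = -9990 - \frac{1}{444} \left(-89\right) \left(127 - 94128\right) = -9990 - \frac{1}{444} \left(-89\right) \left(-94001\right) = -9990 - \frac{8366089}{444} = - \frac{12801649}{444}$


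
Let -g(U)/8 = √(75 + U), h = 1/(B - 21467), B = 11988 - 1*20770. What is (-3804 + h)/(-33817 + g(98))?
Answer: 3891227400949/34592103535833 - 920537576*√173/34592103535833 ≈ 0.11214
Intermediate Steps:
B = -8782 (B = 11988 - 20770 = -8782)
h = -1/30249 (h = 1/(-8782 - 21467) = 1/(-30249) = -1/30249 ≈ -3.3059e-5)
g(U) = -8*√(75 + U)
(-3804 + h)/(-33817 + g(98)) = (-3804 - 1/30249)/(-33817 - 8*√(75 + 98)) = -115067197/(30249*(-33817 - 8*√173))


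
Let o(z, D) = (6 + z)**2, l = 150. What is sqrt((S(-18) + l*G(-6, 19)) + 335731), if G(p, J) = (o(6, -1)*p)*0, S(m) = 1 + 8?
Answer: 2*sqrt(83935) ≈ 579.43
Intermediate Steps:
S(m) = 9
G(p, J) = 0 (G(p, J) = ((6 + 6)**2*p)*0 = (12**2*p)*0 = (144*p)*0 = 0)
sqrt((S(-18) + l*G(-6, 19)) + 335731) = sqrt((9 + 150*0) + 335731) = sqrt((9 + 0) + 335731) = sqrt(9 + 335731) = sqrt(335740) = 2*sqrt(83935)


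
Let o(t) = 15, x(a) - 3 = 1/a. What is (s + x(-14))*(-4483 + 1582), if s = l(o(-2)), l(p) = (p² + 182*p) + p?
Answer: -120742521/14 ≈ -8.6245e+6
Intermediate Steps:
x(a) = 3 + 1/a
l(p) = p² + 183*p
s = 2970 (s = 15*(183 + 15) = 15*198 = 2970)
(s + x(-14))*(-4483 + 1582) = (2970 + (3 + 1/(-14)))*(-4483 + 1582) = (2970 + (3 - 1/14))*(-2901) = (2970 + 41/14)*(-2901) = (41621/14)*(-2901) = -120742521/14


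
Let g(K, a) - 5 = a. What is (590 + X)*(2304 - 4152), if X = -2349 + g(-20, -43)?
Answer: 3320856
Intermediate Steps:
g(K, a) = 5 + a
X = -2387 (X = -2349 + (5 - 43) = -2349 - 38 = -2387)
(590 + X)*(2304 - 4152) = (590 - 2387)*(2304 - 4152) = -1797*(-1848) = 3320856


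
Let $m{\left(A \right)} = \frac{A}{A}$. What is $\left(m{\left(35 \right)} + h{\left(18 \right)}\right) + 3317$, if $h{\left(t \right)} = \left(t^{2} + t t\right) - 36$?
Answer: $3930$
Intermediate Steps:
$m{\left(A \right)} = 1$
$h{\left(t \right)} = -36 + 2 t^{2}$ ($h{\left(t \right)} = \left(t^{2} + t^{2}\right) - 36 = 2 t^{2} - 36 = -36 + 2 t^{2}$)
$\left(m{\left(35 \right)} + h{\left(18 \right)}\right) + 3317 = \left(1 - \left(36 - 2 \cdot 18^{2}\right)\right) + 3317 = \left(1 + \left(-36 + 2 \cdot 324\right)\right) + 3317 = \left(1 + \left(-36 + 648\right)\right) + 3317 = \left(1 + 612\right) + 3317 = 613 + 3317 = 3930$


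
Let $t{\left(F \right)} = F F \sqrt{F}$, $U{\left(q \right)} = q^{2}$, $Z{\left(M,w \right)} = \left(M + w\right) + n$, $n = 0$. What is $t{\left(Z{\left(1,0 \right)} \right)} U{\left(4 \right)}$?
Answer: $16$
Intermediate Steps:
$Z{\left(M,w \right)} = M + w$ ($Z{\left(M,w \right)} = \left(M + w\right) + 0 = M + w$)
$t{\left(F \right)} = F^{\frac{5}{2}}$ ($t{\left(F \right)} = F^{2} \sqrt{F} = F^{\frac{5}{2}}$)
$t{\left(Z{\left(1,0 \right)} \right)} U{\left(4 \right)} = \left(1 + 0\right)^{\frac{5}{2}} \cdot 4^{2} = 1^{\frac{5}{2}} \cdot 16 = 1 \cdot 16 = 16$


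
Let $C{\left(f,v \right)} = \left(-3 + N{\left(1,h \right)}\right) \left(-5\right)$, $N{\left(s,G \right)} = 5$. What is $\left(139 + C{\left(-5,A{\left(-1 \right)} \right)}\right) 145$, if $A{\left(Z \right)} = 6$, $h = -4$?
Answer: $18705$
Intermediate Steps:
$C{\left(f,v \right)} = -10$ ($C{\left(f,v \right)} = \left(-3 + 5\right) \left(-5\right) = 2 \left(-5\right) = -10$)
$\left(139 + C{\left(-5,A{\left(-1 \right)} \right)}\right) 145 = \left(139 - 10\right) 145 = 129 \cdot 145 = 18705$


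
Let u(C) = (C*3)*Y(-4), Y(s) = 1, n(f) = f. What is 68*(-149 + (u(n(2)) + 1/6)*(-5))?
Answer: -36686/3 ≈ -12229.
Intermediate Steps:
u(C) = 3*C (u(C) = (C*3)*1 = (3*C)*1 = 3*C)
68*(-149 + (u(n(2)) + 1/6)*(-5)) = 68*(-149 + (3*2 + 1/6)*(-5)) = 68*(-149 + (6 + ⅙)*(-5)) = 68*(-149 + (37/6)*(-5)) = 68*(-149 - 185/6) = 68*(-1079/6) = -36686/3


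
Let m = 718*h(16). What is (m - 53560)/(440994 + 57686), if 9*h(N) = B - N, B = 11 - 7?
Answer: -20444/187005 ≈ -0.10932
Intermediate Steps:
B = 4
h(N) = 4/9 - N/9 (h(N) = (4 - N)/9 = 4/9 - N/9)
m = -2872/3 (m = 718*(4/9 - ⅑*16) = 718*(4/9 - 16/9) = 718*(-4/3) = -2872/3 ≈ -957.33)
(m - 53560)/(440994 + 57686) = (-2872/3 - 53560)/(440994 + 57686) = -163552/3/498680 = -163552/3*1/498680 = -20444/187005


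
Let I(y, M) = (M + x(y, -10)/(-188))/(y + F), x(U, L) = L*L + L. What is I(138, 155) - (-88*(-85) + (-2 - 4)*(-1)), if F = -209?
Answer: -49976089/6674 ≈ -7488.2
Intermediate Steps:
x(U, L) = L + L² (x(U, L) = L² + L = L + L²)
I(y, M) = (-45/94 + M)/(-209 + y) (I(y, M) = (M - 10*(1 - 10)/(-188))/(y - 209) = (M - 10*(-9)*(-1/188))/(-209 + y) = (M + 90*(-1/188))/(-209 + y) = (M - 45/94)/(-209 + y) = (-45/94 + M)/(-209 + y))
I(138, 155) - (-88*(-85) + (-2 - 4)*(-1)) = (-45/94 + 155)/(-209 + 138) - (-88*(-85) + (-2 - 4)*(-1)) = (14525/94)/(-71) - (7480 - 6*(-1)) = -1/71*14525/94 - (7480 + 6) = -14525/6674 - 1*7486 = -14525/6674 - 7486 = -49976089/6674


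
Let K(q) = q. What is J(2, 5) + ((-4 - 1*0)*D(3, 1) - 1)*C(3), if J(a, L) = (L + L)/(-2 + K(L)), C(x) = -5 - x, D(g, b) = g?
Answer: 322/3 ≈ 107.33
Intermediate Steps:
J(a, L) = 2*L/(-2 + L) (J(a, L) = (L + L)/(-2 + L) = (2*L)/(-2 + L) = 2*L/(-2 + L))
J(2, 5) + ((-4 - 1*0)*D(3, 1) - 1)*C(3) = 2*5/(-2 + 5) + ((-4 - 1*0)*3 - 1)*(-5 - 1*3) = 2*5/3 + ((-4 + 0)*3 - 1)*(-5 - 3) = 2*5*(1/3) + (-4*3 - 1)*(-8) = 10/3 + (-12 - 1)*(-8) = 10/3 - 13*(-8) = 10/3 + 104 = 322/3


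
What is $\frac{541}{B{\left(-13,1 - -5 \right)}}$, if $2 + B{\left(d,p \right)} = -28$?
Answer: $- \frac{541}{30} \approx -18.033$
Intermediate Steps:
$B{\left(d,p \right)} = -30$ ($B{\left(d,p \right)} = -2 - 28 = -30$)
$\frac{541}{B{\left(-13,1 - -5 \right)}} = \frac{541}{-30} = 541 \left(- \frac{1}{30}\right) = - \frac{541}{30}$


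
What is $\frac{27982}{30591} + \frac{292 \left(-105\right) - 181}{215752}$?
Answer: $\frac{5093715433}{6600069432} \approx 0.77177$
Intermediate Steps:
$\frac{27982}{30591} + \frac{292 \left(-105\right) - 181}{215752} = 27982 \cdot \frac{1}{30591} + \left(-30660 - 181\right) \frac{1}{215752} = \frac{27982}{30591} - \frac{30841}{215752} = \frac{5093715433}{6600069432}$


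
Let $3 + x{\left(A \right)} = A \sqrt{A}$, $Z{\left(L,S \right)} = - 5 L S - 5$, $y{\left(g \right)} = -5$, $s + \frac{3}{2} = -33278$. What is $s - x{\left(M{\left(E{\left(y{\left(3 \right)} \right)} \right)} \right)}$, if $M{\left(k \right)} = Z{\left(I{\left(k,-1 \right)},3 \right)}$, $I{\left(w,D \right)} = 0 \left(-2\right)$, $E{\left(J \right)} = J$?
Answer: $- \frac{66553}{2} + 5 i \sqrt{5} \approx -33277.0 + 11.18 i$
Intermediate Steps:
$s = - \frac{66559}{2}$ ($s = - \frac{3}{2} - 33278 = - \frac{66559}{2} \approx -33280.0$)
$I{\left(w,D \right)} = 0$
$Z{\left(L,S \right)} = -5 - 5 L S$ ($Z{\left(L,S \right)} = - 5 L S - 5 = -5 - 5 L S$)
$M{\left(k \right)} = -5$ ($M{\left(k \right)} = -5 - 0 \cdot 3 = -5 + 0 = -5$)
$x{\left(A \right)} = -3 + A^{\frac{3}{2}}$ ($x{\left(A \right)} = -3 + A \sqrt{A} = -3 + A^{\frac{3}{2}}$)
$s - x{\left(M{\left(E{\left(y{\left(3 \right)} \right)} \right)} \right)} = - \frac{66559}{2} - \left(-3 + \left(-5\right)^{\frac{3}{2}}\right) = - \frac{66559}{2} - \left(-3 - 5 i \sqrt{5}\right) = - \frac{66559}{2} + \left(3 + 5 i \sqrt{5}\right) = - \frac{66553}{2} + 5 i \sqrt{5}$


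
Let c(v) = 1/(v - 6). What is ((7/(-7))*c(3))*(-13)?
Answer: -13/3 ≈ -4.3333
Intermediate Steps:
c(v) = 1/(-6 + v)
((7/(-7))*c(3))*(-13) = ((7/(-7))/(-6 + 3))*(-13) = ((7*(-⅐))/(-3))*(-13) = -1*(-⅓)*(-13) = (⅓)*(-13) = -13/3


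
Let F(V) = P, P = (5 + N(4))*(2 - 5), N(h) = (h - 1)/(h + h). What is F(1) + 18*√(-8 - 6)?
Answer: -129/8 + 18*I*√14 ≈ -16.125 + 67.35*I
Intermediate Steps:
N(h) = (-1 + h)/(2*h) (N(h) = (-1 + h)/((2*h)) = (-1 + h)*(1/(2*h)) = (-1 + h)/(2*h))
P = -129/8 (P = (5 + (½)*(-1 + 4)/4)*(2 - 5) = (5 + (½)*(¼)*3)*(-3) = (5 + 3/8)*(-3) = (43/8)*(-3) = -129/8 ≈ -16.125)
F(V) = -129/8
F(1) + 18*√(-8 - 6) = -129/8 + 18*√(-8 - 6) = -129/8 + 18*√(-14) = -129/8 + 18*(I*√14) = -129/8 + 18*I*√14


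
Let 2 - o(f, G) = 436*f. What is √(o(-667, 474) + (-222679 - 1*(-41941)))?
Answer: 2*√27519 ≈ 331.78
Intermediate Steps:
o(f, G) = 2 - 436*f
√(o(-667, 474) + (-222679 - 1*(-41941))) = √((2 - 436*(-667)) + (-222679 - 1*(-41941))) = √((2 + 290812) + (-222679 + 41941)) = √(290814 - 180738) = √110076 = 2*√27519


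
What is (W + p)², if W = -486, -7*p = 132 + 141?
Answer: 275625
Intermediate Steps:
p = -39 (p = -(132 + 141)/7 = -⅐*273 = -39)
(W + p)² = (-486 - 39)² = (-525)² = 275625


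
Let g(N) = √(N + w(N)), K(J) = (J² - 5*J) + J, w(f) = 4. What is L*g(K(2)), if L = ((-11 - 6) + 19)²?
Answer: 0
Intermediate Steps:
K(J) = J² - 4*J
g(N) = √(4 + N) (g(N) = √(N + 4) = √(4 + N))
L = 4 (L = (-17 + 19)² = 2² = 4)
L*g(K(2)) = 4*√(4 + 2*(-4 + 2)) = 4*√(4 + 2*(-2)) = 4*√(4 - 4) = 4*√0 = 4*0 = 0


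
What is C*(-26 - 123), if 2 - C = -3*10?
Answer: -4768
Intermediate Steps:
C = 32 (C = 2 - (-3)*10 = 2 - 1*(-30) = 2 + 30 = 32)
C*(-26 - 123) = 32*(-26 - 123) = 32*(-149) = -4768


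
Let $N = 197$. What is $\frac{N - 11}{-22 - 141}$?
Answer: $- \frac{186}{163} \approx -1.1411$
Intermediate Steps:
$\frac{N - 11}{-22 - 141} = \frac{197 - 11}{-22 - 141} = \frac{186}{-163} = 186 \left(- \frac{1}{163}\right) = - \frac{186}{163}$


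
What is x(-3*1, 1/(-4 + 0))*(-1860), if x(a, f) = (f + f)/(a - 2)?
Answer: -186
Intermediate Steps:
x(a, f) = 2*f/(-2 + a) (x(a, f) = (2*f)/(-2 + a) = 2*f/(-2 + a))
x(-3*1, 1/(-4 + 0))*(-1860) = (2/((-4 + 0)*(-2 - 3*1)))*(-1860) = (2/(-4*(-2 - 3)))*(-1860) = (2*(-¼)/(-5))*(-1860) = (2*(-¼)*(-⅕))*(-1860) = (⅒)*(-1860) = -186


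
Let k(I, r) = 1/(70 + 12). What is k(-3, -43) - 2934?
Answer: -240587/82 ≈ -2934.0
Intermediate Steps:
k(I, r) = 1/82
k(-3, -43) - 2934 = 1/82 - 2934 = -240587/82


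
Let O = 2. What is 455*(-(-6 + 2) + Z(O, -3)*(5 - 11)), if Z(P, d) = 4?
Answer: -9100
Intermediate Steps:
455*(-(-6 + 2) + Z(O, -3)*(5 - 11)) = 455*(-(-6 + 2) + 4*(5 - 11)) = 455*(-1*(-4) + 4*(-6)) = 455*(4 - 24) = 455*(-20) = -9100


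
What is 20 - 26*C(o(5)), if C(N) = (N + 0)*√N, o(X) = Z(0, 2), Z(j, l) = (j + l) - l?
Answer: 20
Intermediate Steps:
Z(j, l) = j
o(X) = 0
C(N) = N^(3/2) (C(N) = N*√N = N^(3/2))
20 - 26*C(o(5)) = 20 - 26*0^(3/2) = 20 - 26*0 = 20 + 0 = 20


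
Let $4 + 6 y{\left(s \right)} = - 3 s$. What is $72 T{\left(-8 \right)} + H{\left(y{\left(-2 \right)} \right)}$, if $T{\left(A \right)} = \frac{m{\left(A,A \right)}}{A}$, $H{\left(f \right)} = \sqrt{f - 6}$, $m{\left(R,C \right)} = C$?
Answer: $72 + \frac{i \sqrt{51}}{3} \approx 72.0 + 2.3805 i$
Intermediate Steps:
$y{\left(s \right)} = - \frac{2}{3} - \frac{s}{2}$ ($y{\left(s \right)} = - \frac{2}{3} + \frac{\left(-3\right) s}{6} = - \frac{2}{3} - \frac{s}{2}$)
$H{\left(f \right)} = \sqrt{-6 + f}$
$T{\left(A \right)} = 1$ ($T{\left(A \right)} = \frac{A}{A} = 1$)
$72 T{\left(-8 \right)} + H{\left(y{\left(-2 \right)} \right)} = 72 \cdot 1 + \sqrt{-6 - - \frac{1}{3}} = 72 + \sqrt{-6 + \left(- \frac{2}{3} + 1\right)} = 72 + \sqrt{-6 + \frac{1}{3}} = 72 + \sqrt{- \frac{17}{3}} = 72 + \frac{i \sqrt{51}}{3}$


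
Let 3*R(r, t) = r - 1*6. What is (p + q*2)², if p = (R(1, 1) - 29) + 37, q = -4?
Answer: 25/9 ≈ 2.7778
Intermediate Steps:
R(r, t) = -2 + r/3 (R(r, t) = (r - 1*6)/3 = (r - 6)/3 = (-6 + r)/3 = -2 + r/3)
p = 19/3 (p = ((-2 + (⅓)*1) - 29) + 37 = ((-2 + ⅓) - 29) + 37 = (-5/3 - 29) + 37 = -92/3 + 37 = 19/3 ≈ 6.3333)
(p + q*2)² = (19/3 - 4*2)² = (19/3 - 8)² = (-5/3)² = 25/9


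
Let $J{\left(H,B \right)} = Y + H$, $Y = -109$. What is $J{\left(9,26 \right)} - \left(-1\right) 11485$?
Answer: $11385$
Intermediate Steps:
$J{\left(H,B \right)} = -109 + H$
$J{\left(9,26 \right)} - \left(-1\right) 11485 = \left(-109 + 9\right) - \left(-1\right) 11485 = -100 - -11485 = -100 + 11485 = 11385$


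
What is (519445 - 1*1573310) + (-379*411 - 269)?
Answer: -1209903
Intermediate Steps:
(519445 - 1*1573310) + (-379*411 - 269) = (519445 - 1573310) + (-155769 - 269) = -1053865 - 156038 = -1209903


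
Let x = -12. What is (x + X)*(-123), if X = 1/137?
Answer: 202089/137 ≈ 1475.1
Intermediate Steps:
X = 1/137 ≈ 0.0072993
(x + X)*(-123) = (-12 + 1/137)*(-123) = -1643/137*(-123) = 202089/137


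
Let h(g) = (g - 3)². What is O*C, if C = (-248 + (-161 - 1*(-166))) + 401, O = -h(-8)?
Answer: -19118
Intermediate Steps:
h(g) = (-3 + g)²
O = -121 (O = -(-3 - 8)² = -1*(-11)² = -1*121 = -121)
C = 158 (C = (-248 + (-161 + 166)) + 401 = (-248 + 5) + 401 = -243 + 401 = 158)
O*C = -121*158 = -19118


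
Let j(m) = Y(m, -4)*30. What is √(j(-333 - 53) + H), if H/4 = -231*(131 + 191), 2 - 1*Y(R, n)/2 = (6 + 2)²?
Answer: 24*I*√523 ≈ 548.86*I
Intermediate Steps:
Y(R, n) = -124 (Y(R, n) = 4 - 2*(6 + 2)² = 4 - 2*8² = 4 - 2*64 = 4 - 128 = -124)
j(m) = -3720 (j(m) = -124*30 = -3720)
H = -297528 (H = 4*(-231*(131 + 191)) = 4*(-231*322) = 4*(-74382) = -297528)
√(j(-333 - 53) + H) = √(-3720 - 297528) = √(-301248) = 24*I*√523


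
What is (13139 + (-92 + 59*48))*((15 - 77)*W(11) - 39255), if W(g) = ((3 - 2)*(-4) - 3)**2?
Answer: -671570547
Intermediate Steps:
W(g) = 49 (W(g) = (1*(-4) - 3)**2 = (-4 - 3)**2 = (-7)**2 = 49)
(13139 + (-92 + 59*48))*((15 - 77)*W(11) - 39255) = (13139 + (-92 + 59*48))*((15 - 77)*49 - 39255) = (13139 + (-92 + 2832))*(-62*49 - 39255) = (13139 + 2740)*(-3038 - 39255) = 15879*(-42293) = -671570547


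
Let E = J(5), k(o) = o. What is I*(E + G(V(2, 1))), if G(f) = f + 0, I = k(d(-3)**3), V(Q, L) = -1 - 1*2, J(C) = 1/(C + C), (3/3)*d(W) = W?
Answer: 783/10 ≈ 78.300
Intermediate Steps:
d(W) = W
J(C) = 1/(2*C)
V(Q, L) = -3 (V(Q, L) = -1 - 2 = -3)
I = -27 (I = (-3)**3 = -27)
G(f) = f
E = 1/10 (E = (1/2)/5 = (1/2)*(1/5) = 1/10 ≈ 0.10000)
I*(E + G(V(2, 1))) = -27*(1/10 - 3) = -27*(-29/10) = 783/10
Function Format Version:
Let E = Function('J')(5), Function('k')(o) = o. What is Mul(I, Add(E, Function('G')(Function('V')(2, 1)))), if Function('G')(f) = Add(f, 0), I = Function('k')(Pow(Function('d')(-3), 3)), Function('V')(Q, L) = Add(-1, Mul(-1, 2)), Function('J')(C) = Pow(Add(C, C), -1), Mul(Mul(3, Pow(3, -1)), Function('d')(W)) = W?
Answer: Rational(783, 10) ≈ 78.300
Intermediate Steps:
Function('d')(W) = W
Function('J')(C) = Mul(Rational(1, 2), Pow(C, -1)) (Function('J')(C) = Pow(Mul(2, C), -1) = Mul(Rational(1, 2), Pow(C, -1)))
Function('V')(Q, L) = -3 (Function('V')(Q, L) = Add(-1, -2) = -3)
I = -27 (I = Pow(-3, 3) = -27)
Function('G')(f) = f
E = Rational(1, 10) (E = Mul(Rational(1, 2), Pow(5, -1)) = Mul(Rational(1, 2), Rational(1, 5)) = Rational(1, 10) ≈ 0.10000)
Mul(I, Add(E, Function('G')(Function('V')(2, 1)))) = Mul(-27, Add(Rational(1, 10), -3)) = Mul(-27, Rational(-29, 10)) = Rational(783, 10)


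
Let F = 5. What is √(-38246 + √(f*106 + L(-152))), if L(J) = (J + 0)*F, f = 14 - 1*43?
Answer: √(-38246 + 3*I*√426) ≈ 0.158 + 195.57*I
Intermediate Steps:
f = -29 (f = 14 - 43 = -29)
L(J) = 5*J (L(J) = (J + 0)*5 = J*5 = 5*J)
√(-38246 + √(f*106 + L(-152))) = √(-38246 + √(-29*106 + 5*(-152))) = √(-38246 + √(-3074 - 760)) = √(-38246 + √(-3834)) = √(-38246 + 3*I*√426)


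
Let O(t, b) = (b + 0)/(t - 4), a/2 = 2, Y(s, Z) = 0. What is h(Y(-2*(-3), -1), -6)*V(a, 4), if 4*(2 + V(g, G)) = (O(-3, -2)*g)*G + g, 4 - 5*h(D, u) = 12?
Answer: -8/35 ≈ -0.22857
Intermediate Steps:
a = 4 (a = 2*2 = 4)
O(t, b) = b/(-4 + t)
h(D, u) = -8/5 (h(D, u) = 4/5 - 1/5*12 = 4/5 - 12/5 = -8/5)
V(g, G) = -2 + g/4 + G*g/14 (V(g, G) = -2 + (((-2/(-4 - 3))*g)*G + g)/4 = -2 + (((-2/(-7))*g)*G + g)/4 = -2 + (((-2*(-1/7))*g)*G + g)/4 = -2 + ((2*g/7)*G + g)/4 = -2 + (2*G*g/7 + g)/4 = -2 + (g + 2*G*g/7)/4 = -2 + (g/4 + G*g/14) = -2 + g/4 + G*g/14)
h(Y(-2*(-3), -1), -6)*V(a, 4) = -8*(-2 + (1/4)*4 + (1/14)*4*4)/5 = -8*(-2 + 1 + 8/7)/5 = -8/5*1/7 = -8/35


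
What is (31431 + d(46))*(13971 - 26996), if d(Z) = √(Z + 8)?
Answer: -409388775 - 39075*√6 ≈ -4.0948e+8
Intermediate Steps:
d(Z) = √(8 + Z)
(31431 + d(46))*(13971 - 26996) = (31431 + √(8 + 46))*(13971 - 26996) = (31431 + √54)*(-13025) = (31431 + 3*√6)*(-13025) = -409388775 - 39075*√6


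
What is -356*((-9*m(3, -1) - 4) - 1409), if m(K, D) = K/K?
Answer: 506232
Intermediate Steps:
m(K, D) = 1
-356*((-9*m(3, -1) - 4) - 1409) = -356*((-9*1 - 4) - 1409) = -356*((-9 - 4) - 1409) = -356*(-13 - 1409) = -356*(-1422) = 506232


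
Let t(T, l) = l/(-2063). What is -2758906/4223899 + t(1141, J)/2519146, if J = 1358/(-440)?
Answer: -450623784204468277/689907286876782920 ≈ -0.65317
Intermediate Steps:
J = -679/220 (J = 1358*(-1/440) = -679/220 ≈ -3.0864)
t(T, l) = -l/2063 (t(T, l) = l*(-1/2063) = -l/2063)
-2758906/4223899 + t(1141, J)/2519146 = -2758906/4223899 - 1/2063*(-679/220)/2519146 = -2758906*1/4223899 + (679/453860)*(1/2519146) = -2758906/4223899 + 97/163334229080 = -450623784204468277/689907286876782920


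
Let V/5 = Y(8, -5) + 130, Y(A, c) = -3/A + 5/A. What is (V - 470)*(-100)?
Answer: -18125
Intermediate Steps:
Y(A, c) = 2/A
V = 2605/4 (V = 5*(2/8 + 130) = 5*(2*(1/8) + 130) = 5*(1/4 + 130) = 5*(521/4) = 2605/4 ≈ 651.25)
(V - 470)*(-100) = (2605/4 - 470)*(-100) = (725/4)*(-100) = -18125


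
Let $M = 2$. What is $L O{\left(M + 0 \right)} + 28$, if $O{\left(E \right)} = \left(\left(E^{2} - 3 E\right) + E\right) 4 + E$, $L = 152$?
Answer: $332$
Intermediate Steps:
$O{\left(E \right)} = - 7 E + 4 E^{2}$ ($O{\left(E \right)} = \left(E^{2} - 2 E\right) 4 + E = \left(- 8 E + 4 E^{2}\right) + E = - 7 E + 4 E^{2}$)
$L O{\left(M + 0 \right)} + 28 = 152 \left(2 + 0\right) \left(-7 + 4 \left(2 + 0\right)\right) + 28 = 152 \cdot 2 \left(-7 + 4 \cdot 2\right) + 28 = 152 \cdot 2 \left(-7 + 8\right) + 28 = 152 \cdot 2 \cdot 1 + 28 = 152 \cdot 2 + 28 = 304 + 28 = 332$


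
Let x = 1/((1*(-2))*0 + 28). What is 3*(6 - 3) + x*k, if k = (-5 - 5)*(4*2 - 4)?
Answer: 53/7 ≈ 7.5714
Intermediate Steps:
x = 1/28 (x = 1/(-2*0 + 28) = 1/(0 + 28) = 1/28 ≈ 0.035714)
k = -40 (k = -10*(8 - 4) = -10*4 = -40)
3*(6 - 3) + x*k = 3*(6 - 3) + (1/28)*(-40) = 3*3 - 10/7 = 9 - 10/7 = 53/7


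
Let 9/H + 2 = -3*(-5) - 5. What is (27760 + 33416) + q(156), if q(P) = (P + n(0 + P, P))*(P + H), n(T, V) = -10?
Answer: 336465/4 ≈ 84116.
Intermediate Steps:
H = 9/8 (H = 9/(-2 + (-3*(-5) - 5)) = 9/(-2 + (15 - 5)) = 9/(-2 + 10) = 9/8 ≈ 1.1250)
q(P) = (-10 + P)*(9/8 + P) (q(P) = (P - 10)*(P + 9/8) = (-10 + P)*(9/8 + P))
(27760 + 33416) + q(156) = (27760 + 33416) + (-45/4 + 156² - 71/8*156) = 61176 + (-45/4 + 24336 - 2769/2) = 61176 + 91761/4 = 336465/4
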